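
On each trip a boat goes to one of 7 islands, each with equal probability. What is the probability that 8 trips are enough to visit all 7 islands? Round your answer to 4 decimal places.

Let A_i be the event that island i is missing after 8 trips. By inclusion–exclusion on the A_i,
P(all seen) = Σ_{j=0}^{7} (-1)^j C(7,j)((7-j)/7)^8
= 1.00000 - 2.03950 + 1.42297 - 0.39789 + 0.03983 - 0.00093 + 0.00000 - 0.00000
= 0.02448.

0.0245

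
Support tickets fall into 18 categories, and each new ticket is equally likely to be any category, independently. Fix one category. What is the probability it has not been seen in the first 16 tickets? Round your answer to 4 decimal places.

On each ticket the fixed category fails to appear with probability 17/18.
P(still missing after 16) = (17/18)^16 = 0.40070.

0.4007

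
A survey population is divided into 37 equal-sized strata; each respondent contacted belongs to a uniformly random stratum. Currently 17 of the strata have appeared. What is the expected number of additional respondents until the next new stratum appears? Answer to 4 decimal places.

The number of respondents until the next new stratum is geometric with success probability 20/37, so its mean is 37/20.
E = 37/20 = 1.85000.

1.8500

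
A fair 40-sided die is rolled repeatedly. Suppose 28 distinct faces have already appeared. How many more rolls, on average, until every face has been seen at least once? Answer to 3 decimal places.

124.128

With k distinct faces already seen, the next new one takes an expected 40/(40-k) rolls.
Sum over k = 28,...,39: E = 40/12 + 40/11 + 40/10 + ... + 40/2 + 40/1 = 124.1284.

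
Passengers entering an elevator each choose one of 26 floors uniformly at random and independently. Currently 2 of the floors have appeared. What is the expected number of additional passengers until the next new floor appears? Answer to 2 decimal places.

1.08

Each passenger yields a new floor with probability (26-2)/26 = 24/26, so the wait is geometric with mean 26/24.
E = 26/24 = 1.083.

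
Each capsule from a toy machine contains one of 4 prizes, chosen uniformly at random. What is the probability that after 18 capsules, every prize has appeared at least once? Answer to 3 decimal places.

0.977

By inclusion–exclusion over which prizes are missing,
P(all seen) = Σ_{j=0}^{4} (-1)^j C(4,j)((4-j)/4)^18
= 1.0000 - 0.0226 + 0.0000 - 0.0000 + 0.0000
= 0.9775.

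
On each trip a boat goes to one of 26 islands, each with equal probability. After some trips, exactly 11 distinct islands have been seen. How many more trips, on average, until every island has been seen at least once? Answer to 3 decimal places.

86.274

From k distinct to k+1 distinct takes on average 26/(26-k) trips.
Sum over k = 11,...,25: E = 26/15 + 26/14 + 26/13 + ... + 26/2 + 26/1 = 86.2740.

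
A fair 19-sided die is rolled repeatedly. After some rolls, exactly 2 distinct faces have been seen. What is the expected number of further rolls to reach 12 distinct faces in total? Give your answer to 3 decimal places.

16.087

From k distinct to k+1 distinct takes on average 19/(19-k) rolls.
Sum over k = 2,...,11: E = 19/17 + 19/16 + 19/15 + ... + 19/9 + 19/8 = 16.0872.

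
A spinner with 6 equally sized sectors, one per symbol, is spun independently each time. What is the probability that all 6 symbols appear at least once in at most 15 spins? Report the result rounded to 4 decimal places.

0.6442

Let A_i be the event that symbol i is missing after 15 spins. By inclusion–exclusion on the A_i,
P(all seen) = Σ_{j=0}^{6} (-1)^j C(6,j)((6-j)/6)^15
= 1.00000 - 0.38943 + 0.03425 - 0.00061 + 0.00000 - 0.00000 + 0.00000
= 0.64421.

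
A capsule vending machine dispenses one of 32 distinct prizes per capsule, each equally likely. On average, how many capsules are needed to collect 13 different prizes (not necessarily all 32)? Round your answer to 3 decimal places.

Going from k to k+1 distinct takes a geometric number of capsules with mean 32/(32-k).
Sum over k = 0,...,12: E = 32/32 + 32/31 + 32/30 + ... + 32/21 + 32/20 = 16.3442.

16.344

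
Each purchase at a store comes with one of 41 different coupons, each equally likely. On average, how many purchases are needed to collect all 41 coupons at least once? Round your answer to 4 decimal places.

After k distinct coupons have appeared, the next purchase gives a new one with probability (41-k)/41, so the expected wait for the (k+1)-th is 41/(41-k).
E[T] = 41/41 + 41/40 + 41/39 + ... + 41/2 + 41/1 = 41·H_{41}.
H_{41} = 4.30293, so E[T] = 176.42026.

176.4203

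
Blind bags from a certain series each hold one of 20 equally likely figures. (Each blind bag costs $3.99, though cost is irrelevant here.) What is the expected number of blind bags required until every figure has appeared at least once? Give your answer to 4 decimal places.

The wait to go from k to k+1 distinct figures is geometric with mean 20/(20-k).
E[T] = 20/20 + 20/19 + 20/18 + ... + 20/2 + 20/1 = 20·H_{20}.
H_{20} = 3.59774, so E[T] = 71.95479.

71.9548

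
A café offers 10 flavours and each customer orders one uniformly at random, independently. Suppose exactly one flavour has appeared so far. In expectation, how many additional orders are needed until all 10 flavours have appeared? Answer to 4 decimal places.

28.2897

From k distinct to k+1 distinct takes on average 10/(10-k) orders.
Sum over k = 1,...,9: E = 10/9 + 10/8 + 10/7 + ... + 10/2 + 10/1 = 28.28968.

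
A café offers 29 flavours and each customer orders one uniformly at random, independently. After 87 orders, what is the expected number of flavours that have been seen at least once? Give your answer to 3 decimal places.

For each flavour, P(seen in 87 orders) = 1 - (28/29)^87 = 0.9528.
By linearity of expectation, E[distinct seen] = 29·(1 - (28/29)^87) = 27.6306.

27.631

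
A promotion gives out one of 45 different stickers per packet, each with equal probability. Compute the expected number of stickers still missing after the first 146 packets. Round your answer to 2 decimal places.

For each sticker, P(unseen after 146) = (44/45)^146 = 0.038.
By linearity of expectation, E[unseen] = 45·(44/45)^146 = 1.692.

1.69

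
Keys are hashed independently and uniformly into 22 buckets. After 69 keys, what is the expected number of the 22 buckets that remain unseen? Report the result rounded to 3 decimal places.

0.888

For each bucket, P(unseen after 69) = (21/22)^69 = 0.0404.
By linearity of expectation, E[unseen] = 22·(21/22)^69 = 0.8880.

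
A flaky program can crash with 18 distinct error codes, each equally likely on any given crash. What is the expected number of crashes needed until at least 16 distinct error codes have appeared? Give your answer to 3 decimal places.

35.912

With k distinct error codes already seen, the next new one arrives after an expected 18/(18-k) crashes.
Sum over k = 0,...,15: E = 18/18 + 18/17 + 18/16 + ... + 18/4 + 18/3 = 35.9119.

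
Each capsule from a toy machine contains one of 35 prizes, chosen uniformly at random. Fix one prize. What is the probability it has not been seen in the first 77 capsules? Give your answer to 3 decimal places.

0.107

On each capsule the fixed prize fails to appear with probability 34/35.
P(still missing after 77) = (34/35)^77 = 0.1073.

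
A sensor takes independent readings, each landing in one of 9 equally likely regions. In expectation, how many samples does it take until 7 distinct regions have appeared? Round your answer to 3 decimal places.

11.961

Going from k to k+1 distinct takes a geometric number of samples with mean 9/(9-k).
Sum over k = 0,...,6: E = 9/9 + 9/8 + 9/7 + ... + 9/4 + 9/3 = 11.9607.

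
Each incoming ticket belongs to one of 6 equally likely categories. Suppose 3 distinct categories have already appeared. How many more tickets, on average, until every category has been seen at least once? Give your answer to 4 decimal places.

The wait to go from k to k+1 distinct categories is geometric with mean 6/(6-k).
Sum over k = 3,...,5: E = 6/3 + 6/2 + 6/1 = 11.00000.

11.0000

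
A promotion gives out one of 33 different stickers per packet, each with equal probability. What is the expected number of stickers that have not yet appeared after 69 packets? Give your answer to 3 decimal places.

3.948

For each sticker, P(unseen after 69) = (32/33)^69 = 0.1196.
By linearity of expectation, E[unseen] = 33·(32/33)^69 = 3.9482.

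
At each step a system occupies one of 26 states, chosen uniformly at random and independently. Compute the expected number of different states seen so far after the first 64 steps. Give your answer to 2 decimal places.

For each state, P(seen in 64 steps) = 1 - (25/26)^64 = 0.919.
By linearity of expectation, E[distinct seen] = 26·(1 - (25/26)^64) = 23.887.

23.89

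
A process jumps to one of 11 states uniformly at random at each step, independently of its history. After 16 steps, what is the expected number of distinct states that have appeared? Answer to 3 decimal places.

For each state, P(seen in 16 steps) = 1 - (10/11)^16 = 0.7824.
By linearity of expectation, E[distinct seen] = 11·(1 - (10/11)^16) = 8.6061.

8.606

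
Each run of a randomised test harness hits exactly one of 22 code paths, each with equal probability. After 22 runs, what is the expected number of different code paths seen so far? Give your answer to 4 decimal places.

For each code path, P(seen in 22 runs) = 1 - (21/22)^22 = 0.64064.
By linearity of expectation, E[distinct seen] = 22·(1 - (21/22)^22) = 14.09416.

14.0942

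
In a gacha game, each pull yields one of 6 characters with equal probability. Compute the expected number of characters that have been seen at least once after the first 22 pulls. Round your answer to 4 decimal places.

5.8913

For each character, P(seen in 22 pulls) = 1 - (5/6)^22 = 0.98189.
By linearity of expectation, E[distinct seen] = 6·(1 - (5/6)^22) = 5.89132.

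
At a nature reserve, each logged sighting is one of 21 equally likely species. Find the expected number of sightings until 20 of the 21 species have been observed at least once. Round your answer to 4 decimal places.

55.5525

With k distinct species already seen, the next new one arrives after an expected 21/(21-k) sightings.
Sum over k = 0,...,19: E = 21/21 + 21/20 + 21/19 + ... + 21/3 + 21/2 = 55.55253.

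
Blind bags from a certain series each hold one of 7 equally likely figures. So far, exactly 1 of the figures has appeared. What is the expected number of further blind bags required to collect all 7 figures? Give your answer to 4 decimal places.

The wait to go from k to k+1 distinct figures is geometric with mean 7/(7-k).
Sum over k = 1,...,6: E = 7/6 + 7/5 + 7/4 + 7/3 + 7/2 + 7/1 = 17.15000.

17.1500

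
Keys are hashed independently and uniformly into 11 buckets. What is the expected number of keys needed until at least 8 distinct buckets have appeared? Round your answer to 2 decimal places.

13.05

With k distinct buckets already seen, the next new one arrives after an expected 11/(11-k) keys.
Sum over k = 0,...,7: E = 11/11 + 11/10 + 11/9 + ... + 11/5 + 11/4 = 13.052.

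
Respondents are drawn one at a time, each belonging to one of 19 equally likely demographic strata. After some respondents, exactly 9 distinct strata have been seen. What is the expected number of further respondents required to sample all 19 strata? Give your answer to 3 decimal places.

55.650

From k distinct to k+1 distinct takes on average 19/(19-k) respondents.
Sum over k = 9,...,18: E = 19/10 + 19/9 + 19/8 + ... + 19/2 + 19/1 = 55.6504.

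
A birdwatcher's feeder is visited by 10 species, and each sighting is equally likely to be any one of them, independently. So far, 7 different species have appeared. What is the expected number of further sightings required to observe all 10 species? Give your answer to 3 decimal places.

The wait to go from k to k+1 distinct species is geometric with mean 10/(10-k).
Sum over k = 7,...,9: E = 10/3 + 10/2 + 10/1 = 18.3333.

18.333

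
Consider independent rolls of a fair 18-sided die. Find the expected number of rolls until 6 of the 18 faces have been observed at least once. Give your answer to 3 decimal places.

7.054

With k distinct faces already seen, the next new one arrives after an expected 18/(18-k) rolls.
Sum over k = 0,...,5: E = 18/18 + 18/17 + 18/16 + 18/15 + 18/14 + 18/13 = 7.0542.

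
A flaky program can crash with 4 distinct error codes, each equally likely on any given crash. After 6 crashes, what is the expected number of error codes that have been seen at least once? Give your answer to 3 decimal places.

3.288

For each error code, P(seen in 6 crashes) = 1 - (3/4)^6 = 0.8220.
By linearity of expectation, E[distinct seen] = 4·(1 - (3/4)^6) = 3.2881.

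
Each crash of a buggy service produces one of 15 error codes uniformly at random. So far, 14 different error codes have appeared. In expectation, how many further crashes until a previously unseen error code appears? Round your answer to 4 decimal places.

The number of crashes until the next new error code is geometric with success probability 1/15, so its mean is 15/1.
E = 15/1 = 15.00000.

15.0000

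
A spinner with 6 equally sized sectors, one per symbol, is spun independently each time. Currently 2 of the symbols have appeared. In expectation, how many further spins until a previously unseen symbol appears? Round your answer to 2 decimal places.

1.50

The number of spins until the next new symbol is geometric with success probability 4/6, so its mean is 6/4.
E = 6/4 = 1.500.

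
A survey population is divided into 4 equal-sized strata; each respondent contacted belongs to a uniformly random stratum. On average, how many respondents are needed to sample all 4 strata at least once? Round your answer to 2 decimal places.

8.33

Split into phases: going from k distinct to k+1 distinct takes on average 4/(4-k) respondents.
E[T] = 4/4 + 4/3 + 4/2 + 4/1 = 4·H_{4}.
H_{4} = 2.083, so E[T] = 8.333.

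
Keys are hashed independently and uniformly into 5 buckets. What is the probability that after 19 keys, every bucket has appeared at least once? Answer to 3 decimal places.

By inclusion–exclusion over which buckets are missing,
P(all seen) = Σ_{j=0}^{5} (-1)^j C(5,j)((5-j)/5)^19
= 1.0000 - 0.0721 + 0.0006 - 0.0000 + 0.0000 - 0.0000
= 0.9286.

0.929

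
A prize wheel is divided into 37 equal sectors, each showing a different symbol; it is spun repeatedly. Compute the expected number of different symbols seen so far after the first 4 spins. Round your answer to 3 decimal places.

3.841

For each symbol, P(seen in 4 spins) = 1 - (36/37)^4 = 0.1038.
By linearity of expectation, E[distinct seen] = 37·(1 - (36/37)^4) = 3.8407.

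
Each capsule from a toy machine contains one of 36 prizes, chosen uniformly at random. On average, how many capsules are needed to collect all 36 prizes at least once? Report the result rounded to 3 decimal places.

After k distinct prizes have appeared, the next capsule gives a new one with probability (36-k)/36, so the expected wait for the (k+1)-th is 36/(36-k).
E[T] = 36/36 + 36/35 + 36/34 + ... + 36/2 + 36/1 = 36·H_{36}.
H_{36} = 4.1746, so E[T] = 150.2841.

150.284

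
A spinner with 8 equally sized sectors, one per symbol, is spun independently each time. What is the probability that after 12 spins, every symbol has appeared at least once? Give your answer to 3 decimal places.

0.093

By inclusion–exclusion over which symbols are missing,
P(all seen) = Σ_{j=0}^{8} (-1)^j C(8,j)((8-j)/8)^12
= 1.0000 - 1.6113 + 0.8869 - 0.1990 + 0.0171 - 0.0004 + 0.0000 - 0.0000 + 0.0000
= 0.0933.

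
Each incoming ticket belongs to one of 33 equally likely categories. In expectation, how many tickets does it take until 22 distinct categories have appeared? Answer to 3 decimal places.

35.274

With k distinct categories already seen, the next new one arrives after an expected 33/(33-k) tickets.
Sum over k = 0,...,21: E = 33/33 + 33/32 + 33/31 + ... + 33/13 + 33/12 = 35.2744.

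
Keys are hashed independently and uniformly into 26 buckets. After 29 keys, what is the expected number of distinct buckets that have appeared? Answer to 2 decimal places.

For each bucket, P(seen in 29 keys) = 1 - (25/26)^29 = 0.679.
By linearity of expectation, E[distinct seen] = 26·(1 - (25/26)^29) = 17.663.

17.66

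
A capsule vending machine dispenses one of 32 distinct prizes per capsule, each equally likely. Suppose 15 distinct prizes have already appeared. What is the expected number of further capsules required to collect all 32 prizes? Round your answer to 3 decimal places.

110.066

With k distinct prizes already seen, the next new one takes an expected 32/(32-k) capsules.
Sum over k = 15,...,31: E = 32/17 + 32/16 + 32/15 + ... + 32/2 + 32/1 = 110.0657.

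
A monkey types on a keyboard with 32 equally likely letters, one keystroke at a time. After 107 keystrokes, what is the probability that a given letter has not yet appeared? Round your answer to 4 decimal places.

On each keystroke the fixed letter fails to appear with probability 31/32.
P(still missing after 107) = (31/32)^107 = 0.03347.

0.0335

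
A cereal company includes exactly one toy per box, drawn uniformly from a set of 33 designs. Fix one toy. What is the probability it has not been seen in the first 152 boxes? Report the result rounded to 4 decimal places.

0.0093

On each box the fixed toy fails to appear with probability 32/33.
P(still missing after 152) = (32/33)^152 = 0.00930.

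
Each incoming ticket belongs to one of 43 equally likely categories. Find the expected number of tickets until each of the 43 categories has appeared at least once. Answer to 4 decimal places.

187.0499

Split into phases: going from k distinct to k+1 distinct takes on average 43/(43-k) tickets.
E[T] = 43/43 + 43/42 + 43/41 + ... + 43/2 + 43/1 = 43·H_{43}.
H_{43} = 4.35000, so E[T] = 187.04994.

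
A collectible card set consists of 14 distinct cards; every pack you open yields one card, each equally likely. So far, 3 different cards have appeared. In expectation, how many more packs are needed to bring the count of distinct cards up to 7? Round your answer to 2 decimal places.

With k distinct cards already seen, the next new one takes an expected 14/(14-k) packs.
Sum over k = 3,...,6: E = 14/11 + 14/10 + 14/9 + 14/8 = 5.978.

5.98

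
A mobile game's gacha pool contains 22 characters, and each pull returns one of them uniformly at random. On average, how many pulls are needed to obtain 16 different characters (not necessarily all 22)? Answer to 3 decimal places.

27.298

With k distinct characters already seen, the next new one arrives after an expected 22/(22-k) pulls.
Sum over k = 0,...,15: E = 22/22 + 22/21 + 22/20 + ... + 22/8 + 22/7 = 27.2979.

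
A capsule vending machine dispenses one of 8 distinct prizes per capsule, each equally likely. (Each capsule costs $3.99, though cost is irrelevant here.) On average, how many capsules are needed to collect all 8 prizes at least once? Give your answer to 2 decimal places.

21.74

The wait to go from k to k+1 distinct prizes is geometric with mean 8/(8-k).
E[T] = 8/8 + 8/7 + 8/6 + ... + 8/2 + 8/1 = 8·H_{8}.
H_{8} = 2.718, so E[T] = 21.743.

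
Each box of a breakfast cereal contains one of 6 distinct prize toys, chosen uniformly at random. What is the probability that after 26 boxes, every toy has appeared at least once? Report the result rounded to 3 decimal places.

0.948

By inclusion–exclusion over which toys are missing,
P(all seen) = Σ_{j=0}^{6} (-1)^j C(6,j)((6-j)/6)^26
= 1.0000 - 0.0524 + 0.0004 - 0.0000 + 0.0000 - 0.0000 + 0.0000
= 0.9480.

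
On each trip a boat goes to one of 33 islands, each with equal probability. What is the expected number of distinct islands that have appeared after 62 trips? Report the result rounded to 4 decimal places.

28.1028

For each island, P(seen in 62 trips) = 1 - (32/33)^62 = 0.85160.
By linearity of expectation, E[distinct seen] = 33·(1 - (32/33)^62) = 28.10279.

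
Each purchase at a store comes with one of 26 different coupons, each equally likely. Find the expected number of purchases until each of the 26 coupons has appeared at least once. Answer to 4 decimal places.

100.2149

The wait to go from k to k+1 distinct coupons is geometric with mean 26/(26-k).
E[T] = 26/26 + 26/25 + 26/24 + ... + 26/2 + 26/1 = 26·H_{26}.
H_{26} = 3.85442, so E[T] = 100.21491.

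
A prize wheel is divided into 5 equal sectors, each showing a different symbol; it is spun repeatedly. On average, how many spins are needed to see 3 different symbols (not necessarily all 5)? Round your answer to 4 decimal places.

3.9167

Going from k to k+1 distinct takes a geometric number of spins with mean 5/(5-k).
Sum over k = 0,...,2: E = 5/5 + 5/4 + 5/3 = 3.91667.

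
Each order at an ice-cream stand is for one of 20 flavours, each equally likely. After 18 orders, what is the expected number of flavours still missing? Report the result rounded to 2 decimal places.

For each flavour, P(unseen after 18) = (19/20)^18 = 0.397.
By linearity of expectation, E[unseen] = 20·(19/20)^18 = 7.944.

7.94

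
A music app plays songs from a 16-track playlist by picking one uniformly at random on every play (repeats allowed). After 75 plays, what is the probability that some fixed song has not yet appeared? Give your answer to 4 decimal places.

Each play misses the fixed song with probability (16-1)/16 = 15/16, independently.
P(still missing after 75) = (15/16)^75 = 0.00790.

0.0079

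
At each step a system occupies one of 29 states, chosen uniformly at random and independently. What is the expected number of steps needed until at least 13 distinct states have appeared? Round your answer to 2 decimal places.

16.85

With k distinct states already seen, the next new one arrives after an expected 29/(29-k) steps.
Sum over k = 0,...,12: E = 29/29 + 29/28 + 29/27 + ... + 29/18 + 29/17 = 16.847.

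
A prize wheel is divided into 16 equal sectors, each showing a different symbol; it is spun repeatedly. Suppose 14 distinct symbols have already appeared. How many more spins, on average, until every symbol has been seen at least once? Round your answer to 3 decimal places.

24.000

With k distinct symbols already seen, the next new one takes an expected 16/(16-k) spins.
Sum over k = 14,...,15: E = 16/2 + 16/1 = 24.0000.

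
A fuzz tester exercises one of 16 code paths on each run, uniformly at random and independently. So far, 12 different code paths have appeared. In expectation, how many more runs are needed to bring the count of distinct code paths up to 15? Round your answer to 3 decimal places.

The wait to go from k to k+1 distinct code paths is geometric with mean 16/(16-k).
Sum over k = 12,...,14: E = 16/4 + 16/3 + 16/2 = 17.3333.

17.333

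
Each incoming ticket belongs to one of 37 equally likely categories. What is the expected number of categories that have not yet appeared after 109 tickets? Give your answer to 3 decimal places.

1.867

For each category, P(unseen after 109) = (36/37)^109 = 0.0505.
By linearity of expectation, E[unseen] = 37·(36/37)^109 = 1.8672.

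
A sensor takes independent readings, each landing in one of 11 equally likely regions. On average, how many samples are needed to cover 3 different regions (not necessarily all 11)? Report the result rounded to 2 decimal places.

3.32

With k distinct regions already seen, the next new one arrives after an expected 11/(11-k) samples.
Sum over k = 0,...,2: E = 11/11 + 11/10 + 11/9 = 3.322.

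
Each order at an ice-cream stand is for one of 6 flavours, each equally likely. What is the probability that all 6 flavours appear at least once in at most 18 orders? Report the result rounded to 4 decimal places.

By inclusion–exclusion over which flavours are missing,
P(all seen) = Σ_{j=0}^{6} (-1)^j C(6,j)((6-j)/6)^18
= 1.00000 - 0.22537 + 0.01015 - 0.00008 + 0.00000 - 0.00000 + 0.00000
= 0.78471.

0.7847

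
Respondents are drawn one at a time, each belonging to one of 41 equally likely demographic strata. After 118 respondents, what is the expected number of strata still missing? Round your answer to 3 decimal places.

For each stratum, P(unseen after 118) = (40/41)^118 = 0.0543.
By linearity of expectation, E[unseen] = 41·(40/41)^118 = 2.2252.

2.225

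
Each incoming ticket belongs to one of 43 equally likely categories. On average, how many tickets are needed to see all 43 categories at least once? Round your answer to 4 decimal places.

187.0499

Split into phases: going from k distinct to k+1 distinct takes on average 43/(43-k) tickets.
E[T] = 43/43 + 43/42 + 43/41 + ... + 43/2 + 43/1 = 43·H_{43}.
H_{43} = 4.35000, so E[T] = 187.04994.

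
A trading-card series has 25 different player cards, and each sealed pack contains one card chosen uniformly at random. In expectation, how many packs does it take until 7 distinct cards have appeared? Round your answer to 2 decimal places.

With k distinct cards already seen, the next new one arrives after an expected 25/(25-k) packs.
Sum over k = 0,...,6: E = 25/25 + 25/24 + 25/23 + ... + 25/20 + 25/19 = 8.021.

8.02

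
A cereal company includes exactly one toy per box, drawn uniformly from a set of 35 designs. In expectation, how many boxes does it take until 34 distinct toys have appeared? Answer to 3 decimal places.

110.137

Going from k to k+1 distinct takes a geometric number of boxes with mean 35/(35-k).
Sum over k = 0,...,33: E = 35/35 + 35/34 + 35/33 + ... + 35/3 + 35/2 = 110.1373.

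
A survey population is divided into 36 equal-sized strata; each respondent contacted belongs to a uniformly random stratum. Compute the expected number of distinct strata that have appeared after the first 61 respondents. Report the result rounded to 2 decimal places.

29.54

For each stratum, P(seen in 61 respondents) = 1 - (35/36)^61 = 0.821.
By linearity of expectation, E[distinct seen] = 36·(1 - (35/36)^61) = 29.543.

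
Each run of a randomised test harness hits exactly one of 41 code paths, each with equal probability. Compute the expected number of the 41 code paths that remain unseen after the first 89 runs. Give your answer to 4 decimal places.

4.5537

For each code path, P(unseen after 89) = (40/41)^89 = 0.11106.
By linearity of expectation, E[unseen] = 41·(40/41)^89 = 4.55365.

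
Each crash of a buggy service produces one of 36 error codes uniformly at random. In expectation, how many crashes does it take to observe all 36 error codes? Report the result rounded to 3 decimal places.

150.284

After k distinct error codes have appeared, the next crash gives a new one with probability (36-k)/36, so the expected wait for the (k+1)-th is 36/(36-k).
E[T] = 36/36 + 36/35 + 36/34 + ... + 36/2 + 36/1 = 36·H_{36}.
H_{36} = 4.1746, so E[T] = 150.2841.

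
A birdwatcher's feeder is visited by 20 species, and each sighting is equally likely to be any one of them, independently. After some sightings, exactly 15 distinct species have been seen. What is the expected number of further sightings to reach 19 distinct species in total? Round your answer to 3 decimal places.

With k distinct species already seen, the next new one takes an expected 20/(20-k) sightings.
Sum over k = 15,...,18: E = 20/5 + 20/4 + 20/3 + 20/2 = 25.6667.

25.667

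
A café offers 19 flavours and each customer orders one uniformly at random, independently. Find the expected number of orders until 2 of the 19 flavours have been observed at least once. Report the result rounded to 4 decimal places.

Going from k to k+1 distinct takes a geometric number of orders with mean 19/(19-k).
Sum over k = 0,...,1: E = 19/19 + 19/18 = 2.05556.

2.0556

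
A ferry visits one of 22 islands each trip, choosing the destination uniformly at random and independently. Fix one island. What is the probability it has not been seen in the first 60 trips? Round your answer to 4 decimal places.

Each trip misses the fixed island with probability (22-1)/22 = 21/22, independently.
P(still missing after 60) = (21/22)^60 = 0.06135.

0.0613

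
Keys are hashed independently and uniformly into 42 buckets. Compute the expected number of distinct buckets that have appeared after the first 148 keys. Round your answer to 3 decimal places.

For each bucket, P(seen in 148 keys) = 1 - (41/42)^148 = 0.9717.
By linearity of expectation, E[distinct seen] = 42·(1 - (41/42)^148) = 40.8132.

40.813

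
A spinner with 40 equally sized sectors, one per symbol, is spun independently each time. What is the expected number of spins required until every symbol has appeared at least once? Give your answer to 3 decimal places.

171.142

After k distinct symbols have appeared, the next spin gives a new one with probability (40-k)/40, so the expected wait for the (k+1)-th is 40/(40-k).
E[T] = 40/40 + 40/39 + 40/38 + ... + 40/2 + 40/1 = 40·H_{40}.
H_{40} = 4.2785, so E[T] = 171.1417.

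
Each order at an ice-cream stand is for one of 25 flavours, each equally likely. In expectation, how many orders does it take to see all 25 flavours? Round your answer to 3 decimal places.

95.399

The wait to go from k to k+1 distinct flavours is geometric with mean 25/(25-k).
E[T] = 25/25 + 25/24 + 25/23 + ... + 25/2 + 25/1 = 25·H_{25}.
H_{25} = 3.8160, so E[T] = 95.3990.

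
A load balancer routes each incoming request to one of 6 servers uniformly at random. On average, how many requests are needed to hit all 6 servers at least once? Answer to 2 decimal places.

The wait to go from k to k+1 distinct servers is geometric with mean 6/(6-k).
E[T] = 6/6 + 6/5 + 6/4 + 6/3 + 6/2 + 6/1 = 6·H_{6}.
H_{6} = 2.450, so E[T] = 14.700.

14.70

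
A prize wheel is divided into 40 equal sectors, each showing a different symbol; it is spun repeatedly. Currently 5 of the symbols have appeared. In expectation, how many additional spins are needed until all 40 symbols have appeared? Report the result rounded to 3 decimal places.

From k distinct to k+1 distinct takes on average 40/(40-k) spins.
Sum over k = 5,...,39: E = 40/35 + 40/34 + 40/33 + ... + 40/2 + 40/1 = 165.8713.

165.871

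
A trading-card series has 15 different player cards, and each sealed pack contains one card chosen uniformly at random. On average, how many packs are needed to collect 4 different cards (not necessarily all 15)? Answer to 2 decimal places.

Going from k to k+1 distinct takes a geometric number of packs with mean 15/(15-k).
Sum over k = 0,...,3: E = 15/15 + 15/14 + 15/13 + 15/12 = 4.475.

4.48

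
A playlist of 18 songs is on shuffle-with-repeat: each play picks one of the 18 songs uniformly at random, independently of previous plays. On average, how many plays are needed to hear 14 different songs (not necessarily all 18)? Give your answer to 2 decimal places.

Going from k to k+1 distinct takes a geometric number of plays with mean 18/(18-k).
Sum over k = 0,...,13: E = 18/18 + 18/17 + 18/16 + ... + 18/6 + 18/5 = 25.412.

25.41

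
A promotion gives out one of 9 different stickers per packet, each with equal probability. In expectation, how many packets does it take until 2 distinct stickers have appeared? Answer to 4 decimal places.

2.1250

With k distinct stickers already seen, the next new one arrives after an expected 9/(9-k) packets.
Sum over k = 0,...,1: E = 9/9 + 9/8 = 2.12500.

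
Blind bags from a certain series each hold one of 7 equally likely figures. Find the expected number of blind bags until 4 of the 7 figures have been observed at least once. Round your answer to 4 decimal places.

With k distinct figures already seen, the next new one arrives after an expected 7/(7-k) blind bags.
Sum over k = 0,...,3: E = 7/7 + 7/6 + 7/5 + 7/4 = 5.31667.

5.3167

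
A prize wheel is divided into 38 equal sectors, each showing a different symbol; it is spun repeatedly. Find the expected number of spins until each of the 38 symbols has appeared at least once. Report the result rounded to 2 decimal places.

160.66

Split into phases: going from k distinct to k+1 distinct takes on average 38/(38-k) spins.
E[T] = 38/38 + 38/37 + 38/36 + ... + 38/2 + 38/1 = 38·H_{38}.
H_{38} = 4.228, so E[T] = 160.660.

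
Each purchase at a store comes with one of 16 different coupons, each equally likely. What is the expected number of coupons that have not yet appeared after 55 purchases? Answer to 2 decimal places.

0.46

For each coupon, P(unseen after 55) = (15/16)^55 = 0.029.
By linearity of expectation, E[unseen] = 16·(15/16)^55 = 0.460.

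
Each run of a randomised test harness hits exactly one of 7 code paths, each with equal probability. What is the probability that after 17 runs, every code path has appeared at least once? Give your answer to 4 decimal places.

0.5570

Let A_i be the event that code path i is missing after 17 runs. By inclusion–exclusion on the A_i,
P(all seen) = Σ_{j=0}^{7} (-1)^j C(7,j)((7-j)/7)^17
= 1.00000 - 0.50933 + 0.06887 - 0.00258 + 0.00002 - 0.00000 + 0.00000 - 0.00000
= 0.55697.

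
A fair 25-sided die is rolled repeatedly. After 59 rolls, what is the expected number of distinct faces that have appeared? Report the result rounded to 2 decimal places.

22.75

For each face, P(seen in 59 rolls) = 1 - (24/25)^59 = 0.910.
By linearity of expectation, E[distinct seen] = 25·(1 - (24/25)^59) = 22.751.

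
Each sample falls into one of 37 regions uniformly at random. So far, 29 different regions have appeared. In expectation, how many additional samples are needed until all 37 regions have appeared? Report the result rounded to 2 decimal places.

100.56

With k distinct regions already seen, the next new one takes an expected 37/(37-k) samples.
Sum over k = 29,...,36: E = 37/8 + 37/7 + 37/6 + ... + 37/2 + 37/1 = 100.561.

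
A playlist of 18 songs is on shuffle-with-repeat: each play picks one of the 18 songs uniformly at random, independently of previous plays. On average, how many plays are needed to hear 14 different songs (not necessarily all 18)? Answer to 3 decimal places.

Going from k to k+1 distinct takes a geometric number of plays with mean 18/(18-k).
Sum over k = 0,...,13: E = 18/18 + 18/17 + 18/16 + ... + 18/6 + 18/5 = 25.4119.

25.412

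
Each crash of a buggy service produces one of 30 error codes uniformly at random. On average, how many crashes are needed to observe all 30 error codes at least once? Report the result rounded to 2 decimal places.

119.85

After k distinct error codes have appeared, the next crash gives a new one with probability (30-k)/30, so the expected wait for the (k+1)-th is 30/(30-k).
E[T] = 30/30 + 30/29 + 30/28 + ... + 30/2 + 30/1 = 30·H_{30}.
H_{30} = 3.995, so E[T] = 119.850.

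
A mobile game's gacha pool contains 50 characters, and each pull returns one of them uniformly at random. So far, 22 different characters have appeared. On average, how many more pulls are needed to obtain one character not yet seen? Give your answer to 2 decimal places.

Each pull yields a new character with probability (50-22)/50 = 28/50, so the wait is geometric with mean 50/28.
E = 50/28 = 1.786.

1.79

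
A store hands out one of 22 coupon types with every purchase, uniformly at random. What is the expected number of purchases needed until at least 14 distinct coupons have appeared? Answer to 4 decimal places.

Going from k to k+1 distinct takes a geometric number of purchases with mean 22/(22-k).
Sum over k = 0,...,13: E = 22/22 + 22/21 + 22/20 + ... + 22/10 + 22/9 = 21.40503.

21.4050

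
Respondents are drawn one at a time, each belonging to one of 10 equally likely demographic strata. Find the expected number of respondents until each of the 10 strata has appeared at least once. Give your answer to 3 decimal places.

29.290

The wait to go from k to k+1 distinct strata is geometric with mean 10/(10-k).
E[T] = 10/10 + 10/9 + 10/8 + ... + 10/2 + 10/1 = 10·H_{10}.
H_{10} = 2.9290, so E[T] = 29.2897.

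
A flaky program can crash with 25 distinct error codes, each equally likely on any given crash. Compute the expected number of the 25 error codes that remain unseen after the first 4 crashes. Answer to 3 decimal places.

21.234

For each error code, P(unseen after 4) = (24/25)^4 = 0.8493.
By linearity of expectation, E[unseen] = 25·(24/25)^4 = 21.2337.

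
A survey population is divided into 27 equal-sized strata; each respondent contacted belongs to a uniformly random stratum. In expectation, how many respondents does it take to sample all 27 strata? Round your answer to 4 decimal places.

Split into phases: going from k distinct to k+1 distinct takes on average 27/(27-k) respondents.
E[T] = 27/27 + 27/26 + 27/25 + ... + 27/2 + 27/1 = 27·H_{27}.
H_{27} = 3.89146, so E[T] = 105.06933.

105.0693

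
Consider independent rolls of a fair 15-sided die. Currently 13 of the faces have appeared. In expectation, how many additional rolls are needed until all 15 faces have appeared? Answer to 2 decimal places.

The wait to go from k to k+1 distinct faces is geometric with mean 15/(15-k).
Sum over k = 13,...,14: E = 15/2 + 15/1 = 22.500.

22.50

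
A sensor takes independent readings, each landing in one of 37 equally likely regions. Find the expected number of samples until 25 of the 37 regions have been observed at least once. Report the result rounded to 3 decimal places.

Going from k to k+1 distinct takes a geometric number of samples with mean 37/(37-k).
Sum over k = 0,...,24: E = 37/37 + 37/36 + 37/35 + ... + 37/14 + 37/13 = 40.6399.

40.640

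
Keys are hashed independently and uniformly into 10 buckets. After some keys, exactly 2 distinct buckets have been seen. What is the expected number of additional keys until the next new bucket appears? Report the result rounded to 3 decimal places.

1.250

Each key yields a new bucket with probability (10-2)/10 = 8/10, so the wait is geometric with mean 10/8.
E = 10/8 = 1.2500.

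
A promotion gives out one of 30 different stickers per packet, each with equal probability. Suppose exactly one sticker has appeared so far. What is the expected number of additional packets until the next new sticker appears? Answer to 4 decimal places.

1.0345

Each packet yields a new sticker with probability (30-1)/30 = 29/30, so the wait is geometric with mean 30/29.
E = 30/29 = 1.03448.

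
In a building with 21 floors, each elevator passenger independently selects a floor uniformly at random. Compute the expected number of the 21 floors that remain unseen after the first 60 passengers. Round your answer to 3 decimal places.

For each floor, P(unseen after 60) = (20/21)^60 = 0.0535.
By linearity of expectation, E[unseen] = 21·(20/21)^60 = 1.1242.

1.124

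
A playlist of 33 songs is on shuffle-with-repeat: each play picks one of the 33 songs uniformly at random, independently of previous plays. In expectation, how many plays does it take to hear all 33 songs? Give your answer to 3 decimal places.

134.930

After k distinct songs have appeared, the next play gives a new one with probability (33-k)/33, so the expected wait for the (k+1)-th is 33/(33-k).
E[T] = 33/33 + 33/32 + 33/31 + ... + 33/2 + 33/1 = 33·H_{33}.
H_{33} = 4.0888, so E[T] = 134.9303.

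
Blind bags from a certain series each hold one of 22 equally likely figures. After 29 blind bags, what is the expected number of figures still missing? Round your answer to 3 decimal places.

5.709

For each figure, P(unseen after 29) = (21/22)^29 = 0.2595.
By linearity of expectation, E[unseen] = 22·(21/22)^29 = 5.7085.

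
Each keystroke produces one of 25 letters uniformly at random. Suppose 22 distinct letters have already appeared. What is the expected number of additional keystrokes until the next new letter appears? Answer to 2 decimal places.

8.33

Each keystroke yields a new letter with probability (25-22)/25 = 3/25, so the wait is geometric with mean 25/3.
E = 25/3 = 8.333.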